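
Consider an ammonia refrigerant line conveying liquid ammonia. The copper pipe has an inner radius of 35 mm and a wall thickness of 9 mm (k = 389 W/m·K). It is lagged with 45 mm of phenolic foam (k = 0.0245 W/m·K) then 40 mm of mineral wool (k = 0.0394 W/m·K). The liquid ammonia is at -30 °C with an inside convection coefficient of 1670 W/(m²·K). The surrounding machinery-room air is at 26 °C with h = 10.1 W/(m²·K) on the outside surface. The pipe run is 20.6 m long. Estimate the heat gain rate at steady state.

Radial resistances (cylindrical: R_cond = ln(r_o/r_i)/(2πkL), R_conv = 1/(h·2πrL)):
R_inner film = 1/(h_i·2πr₁L) = 1/(1670×2π×0.035×20.6) = 1.322×10^-4 K/W
R_copper pipe wall = ln(44/35)/(2π×389×20.6) = 4.545×10^-6 K/W
R_phenolic foam = ln(89/44)/(2π×0.0245×20.6) = 0.2221 K/W
R_mineral wool = ln(129/89)/(2π×0.0394×20.6) = 0.07278 K/W
R_outer film = 1/(h_o·2πr_oL) = 1/(10.1×2π×0.129×20.6) = 0.00593 K/W
R_total = 0.301 K/W
Q = ΔT/R_total = 56/0.301

Q ≈ 186 W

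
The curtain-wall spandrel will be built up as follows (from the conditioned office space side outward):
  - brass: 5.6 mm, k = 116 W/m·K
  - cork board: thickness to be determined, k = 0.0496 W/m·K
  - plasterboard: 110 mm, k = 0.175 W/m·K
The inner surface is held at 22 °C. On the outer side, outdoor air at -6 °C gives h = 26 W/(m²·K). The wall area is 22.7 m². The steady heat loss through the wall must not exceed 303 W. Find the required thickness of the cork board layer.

Series thermal resistances:
R_brass = L/(kA) = 0.0056/(116×22.7) = 2.127×10^-6 K/W
R_plasterboard = L/(kA) = 0.11/(0.175×22.7) = 0.02769 K/W
R_outer film = 1/(h_o·A) = 1/(26×22.7) = 0.001694 K/W
Sum of the known resistances R_other = 0.02939 K/W
Required total resistance R_tot = ΔT/Q_allow = 28/303 = 0.09241 K/W
R_cork board = R_tot − R_other = 0.06302 K/W
L = R·k·A = 0.06302×0.0496×22.7

L ≈ 71 mm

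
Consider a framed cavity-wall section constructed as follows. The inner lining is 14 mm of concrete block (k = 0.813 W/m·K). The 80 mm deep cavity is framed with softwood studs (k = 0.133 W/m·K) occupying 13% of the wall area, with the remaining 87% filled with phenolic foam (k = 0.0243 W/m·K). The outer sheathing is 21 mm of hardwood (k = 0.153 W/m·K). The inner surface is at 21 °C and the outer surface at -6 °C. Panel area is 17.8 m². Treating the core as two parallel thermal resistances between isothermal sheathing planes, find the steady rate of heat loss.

Sheathing layers in series; stud and cavity paths in parallel between them.
R_inner = 0.014/(0.813×17.8) = 9.674×10^-4 K/W
R_stud  = 0.08/(0.133×0.13×17.8) = 0.2599 K/W
R_cav   = 0.08/(0.0243×0.87×17.8) = 0.2126 K/W
1/R_core = 1/R_stud + 1/R_cav → R_core = 0.1169 K/W
R_outer = 0.021/(0.153×17.8) = 0.007711 K/W
R_total = 0.1256 K/W
Q = ΔT/R_total = 27/0.1256

Q ≈ 215 W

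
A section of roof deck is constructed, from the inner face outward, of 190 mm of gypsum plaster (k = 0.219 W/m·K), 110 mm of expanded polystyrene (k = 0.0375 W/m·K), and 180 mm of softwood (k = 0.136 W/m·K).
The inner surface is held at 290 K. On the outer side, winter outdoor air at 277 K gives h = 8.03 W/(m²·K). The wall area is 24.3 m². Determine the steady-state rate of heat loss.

Q ≈ 60.2 W

Thermal resistances in series:
R_gypsum plaster = L/(kA) = 0.19/(0.219×24.3) = 0.0357 K/W
R_expanded polystyrene = L/(kA) = 0.11/(0.0375×24.3) = 0.1207 K/W
R_softwood = L/(kA) = 0.18/(0.136×24.3) = 0.05447 K/W
R_outer film = 1/(h_o·A) = 1/(8.03×24.3) = 0.005125 K/W
R_total = 0.216 K/W
Q = ΔT / R_total = 13 / 0.216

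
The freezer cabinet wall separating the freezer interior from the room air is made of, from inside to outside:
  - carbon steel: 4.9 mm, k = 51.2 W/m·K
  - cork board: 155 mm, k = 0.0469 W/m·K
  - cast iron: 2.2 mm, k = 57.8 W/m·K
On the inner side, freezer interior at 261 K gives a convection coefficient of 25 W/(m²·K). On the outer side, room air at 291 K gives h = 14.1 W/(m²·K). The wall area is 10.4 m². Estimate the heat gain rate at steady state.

Thermal resistances in series:
R_inner film = 1/(h_i·A) = 1/(25×10.4) = 0.003846 K/W
R_carbon steel = L/(kA) = 0.0049/(51.2×10.4) = 9.202×10^-6 K/W
R_cork board = L/(kA) = 0.155/(0.0469×10.4) = 0.3178 K/W
R_cast iron = L/(kA) = 0.0022/(57.8×10.4) = 3.66×10^-6 K/W
R_outer film = 1/(h_o·A) = 1/(14.1×10.4) = 0.006819 K/W
R_total = 0.3285 K/W
Q = ΔT / R_total = 30 / 0.3285

Q ≈ 91.3 W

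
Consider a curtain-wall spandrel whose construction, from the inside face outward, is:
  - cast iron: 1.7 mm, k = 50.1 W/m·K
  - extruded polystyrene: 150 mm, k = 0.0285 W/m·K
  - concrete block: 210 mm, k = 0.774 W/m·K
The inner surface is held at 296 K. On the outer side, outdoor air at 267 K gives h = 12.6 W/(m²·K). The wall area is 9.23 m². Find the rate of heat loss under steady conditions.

Thermal resistances in series:
R_cast iron = L/(kA) = 0.0017/(50.1×9.23) = 3.676×10^-6 K/W
R_extruded polystyrene = L/(kA) = 0.15/(0.0285×9.23) = 0.5702 K/W
R_concrete block = L/(kA) = 0.21/(0.774×9.23) = 0.0294 K/W
R_outer film = 1/(h_o·A) = 1/(12.6×9.23) = 0.008599 K/W
R_total = 0.6082 K/W
Q = ΔT / R_total = 29 / 0.6082

Q ≈ 47.7 W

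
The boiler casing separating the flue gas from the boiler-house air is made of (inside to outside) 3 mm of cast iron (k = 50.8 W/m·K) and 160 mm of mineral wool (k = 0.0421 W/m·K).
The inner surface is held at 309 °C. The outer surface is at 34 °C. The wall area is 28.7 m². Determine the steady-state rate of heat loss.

Q ≈ 2080 W

Treating each layer as a thermal resistance in series:
R_cast iron = L/(kA) = 0.003/(50.8×28.7) = 2.058×10^-6 K/W
R_mineral wool = L/(kA) = 0.16/(0.0421×28.7) = 0.1324 K/W
R_total = 0.1324 K/W
Q = ΔT / R_total = 275 / 0.1324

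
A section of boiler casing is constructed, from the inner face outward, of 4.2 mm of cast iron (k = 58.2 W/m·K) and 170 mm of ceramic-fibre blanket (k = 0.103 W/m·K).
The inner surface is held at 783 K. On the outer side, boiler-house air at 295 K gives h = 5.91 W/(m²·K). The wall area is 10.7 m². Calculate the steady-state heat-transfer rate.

Treating each layer as a thermal resistance in series:
R_cast iron = L/(kA) = 0.0042/(58.2×10.7) = 6.744×10^-6 K/W
R_ceramic-fibre blanket = L/(kA) = 0.17/(0.103×10.7) = 0.1543 K/W
R_outer film = 1/(h_o·A) = 1/(5.91×10.7) = 0.01581 K/W
R_total = 0.1701 K/W
Q = ΔT / R_total = 488 / 0.1701

Q ≈ 2870 W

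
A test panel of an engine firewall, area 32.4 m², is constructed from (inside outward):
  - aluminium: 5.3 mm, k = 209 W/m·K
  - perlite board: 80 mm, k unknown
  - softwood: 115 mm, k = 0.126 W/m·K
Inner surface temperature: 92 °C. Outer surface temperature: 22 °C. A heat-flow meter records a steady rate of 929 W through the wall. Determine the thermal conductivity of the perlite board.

k ≈ 0.0523 W/(m·K)

Using the resistance-network approach (series):
R_aluminium = L/(kA) = 0.0053/(209×32.4) = 7.827×10^-7 K/W
R_softwood = L/(kA) = 0.115/(0.126×32.4) = 0.02817 K/W
Sum of known resistances R_other = 0.02817 K/W
Total R = ΔT/Q = 70/929 = 0.07535 K/W
R_perlite board = R_total − R_other = 0.04718 K/W
k = L/(R·A) = 0.08/(0.04718×32.4)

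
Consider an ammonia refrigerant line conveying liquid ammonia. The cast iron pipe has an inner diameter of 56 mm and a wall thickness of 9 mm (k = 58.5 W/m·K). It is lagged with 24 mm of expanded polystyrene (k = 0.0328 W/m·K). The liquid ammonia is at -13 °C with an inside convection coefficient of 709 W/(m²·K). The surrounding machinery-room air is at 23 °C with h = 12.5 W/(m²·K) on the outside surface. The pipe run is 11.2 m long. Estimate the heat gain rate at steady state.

For a radial system each layer contributes R = ln(r_out/r_in)/(2πkL); films add R = 1/(hA).
R_inner film = 1/(h_i·2πr₁L) = 1/(709×2π×0.028×11.2) = 7.158×10^-4 K/W
R_cast iron pipe wall = ln(37/28)/(2π×58.5×11.2) = 6.77×10^-5 K/W
R_expanded polystyrene = ln(61/37)/(2π×0.0328×11.2) = 0.2166 K/W
R_outer film = 1/(h_o·2πr_oL) = 1/(12.5×2π×0.061×11.2) = 0.01864 K/W
R_total = 0.236 K/W
Q = ΔT/R_total = 36/0.236

Q ≈ 153 W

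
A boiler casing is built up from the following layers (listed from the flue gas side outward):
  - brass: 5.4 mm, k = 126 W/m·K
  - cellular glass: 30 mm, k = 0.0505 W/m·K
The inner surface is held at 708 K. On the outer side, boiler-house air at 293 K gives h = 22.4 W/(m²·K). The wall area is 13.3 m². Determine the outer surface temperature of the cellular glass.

Thermal resistances in series:
R_brass = L/(kA) = 0.0054/(126×13.3) = 3.222×10^-6 K/W
R_cellular glass = L/(kA) = 0.03/(0.0505×13.3) = 0.04467 K/W
R_outer film = 1/(h_o·A) = 1/(22.4×13.3) = 0.003357 K/W
R_total = 0.04803 K/W;  Q = ΔT/R_total = 415/0.04803 = 8641 W
T_interface = T_inner − Q·ΣR(inner→interface) = 708 − 8640×0.04467

T ≈ 322 K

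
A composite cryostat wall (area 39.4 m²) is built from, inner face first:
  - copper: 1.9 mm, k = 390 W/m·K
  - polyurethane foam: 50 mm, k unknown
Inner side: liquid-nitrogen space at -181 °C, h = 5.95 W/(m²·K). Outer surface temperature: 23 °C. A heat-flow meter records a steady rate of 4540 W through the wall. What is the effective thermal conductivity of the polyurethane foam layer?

Using the resistance-network approach (series):
R_inner film = 1/(h_i·A) = 1/(5.95×39.4) = 0.004266 K/W
R_copper = L/(kA) = 0.0019/(390×39.4) = 1.236×10^-7 K/W
Sum of known resistances R_other = 0.004266 K/W
Total R = ΔT/Q = 204/4540 = 0.04493 K/W
R_polyurethane foam = R_total − R_other = 0.04067 K/W
k = L/(R·A) = 0.05/(0.04067×39.4)

k ≈ 0.0312 W/(m·K)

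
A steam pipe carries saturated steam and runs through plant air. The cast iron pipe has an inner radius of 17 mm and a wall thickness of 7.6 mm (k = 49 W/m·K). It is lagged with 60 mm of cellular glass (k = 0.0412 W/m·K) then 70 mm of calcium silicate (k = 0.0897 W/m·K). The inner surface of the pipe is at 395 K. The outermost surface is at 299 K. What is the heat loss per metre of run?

q′ ≈ 16.4 W/m

Treating each annulus and film as a series resistance:
R_cast iron pipe wall = ln(24.6/17)/(2π×49×1) = 0.0012 K/W
R_cellular glass = ln(84.6/24.6)/(2π×0.0412×1) = 4.772 K/W
R_calcium silicate = ln(154.6/84.6)/(2π×0.0897×1) = 1.07 K/W
R_total = 5.842 K/W
Q = ΔT/R_total = 96/5.842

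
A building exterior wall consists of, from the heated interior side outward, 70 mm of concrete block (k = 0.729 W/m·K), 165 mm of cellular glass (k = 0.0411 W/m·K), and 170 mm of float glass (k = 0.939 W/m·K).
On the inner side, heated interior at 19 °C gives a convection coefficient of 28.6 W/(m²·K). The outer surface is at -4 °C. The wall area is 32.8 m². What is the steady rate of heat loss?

Q ≈ 174 W

Using the resistance-network approach (series):
R_inner film = 1/(h_i·A) = 1/(28.6×32.8) = 0.001066 K/W
R_concrete block = L/(kA) = 0.07/(0.729×32.8) = 0.002927 K/W
R_cellular glass = L/(kA) = 0.165/(0.0411×32.8) = 0.1224 K/W
R_float glass = L/(kA) = 0.17/(0.939×32.8) = 0.00552 K/W
R_total = 0.1319 K/W
Q = ΔT / R_total = 23 / 0.1319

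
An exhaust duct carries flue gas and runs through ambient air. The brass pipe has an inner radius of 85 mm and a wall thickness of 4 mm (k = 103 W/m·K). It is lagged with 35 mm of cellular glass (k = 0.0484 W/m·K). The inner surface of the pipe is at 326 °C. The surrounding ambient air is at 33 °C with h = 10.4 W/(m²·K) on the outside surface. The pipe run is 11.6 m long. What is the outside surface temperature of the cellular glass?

T ≈ 62.8 °C

Radial resistances (cylindrical: R_cond = ln(r_o/r_i)/(2πkL), R_conv = 1/(h·2πrL)):
R_brass pipe wall = ln(89/85)/(2π×103×11.6) = 6.126×10^-6 K/W
R_cellular glass = ln(124/89)/(2π×0.0484×11.6) = 0.09401 K/W
R_outer film = 1/(h_o·2πr_oL) = 1/(10.4×2π×0.124×11.6) = 0.01064 K/W
R_total = 0.1047 K/W
Q = ΔT/R_total = 293/0.1047
Q = 2800 W
T_interface = T_inner − Q·ΣR(inner→interface) = 326 − 2800×0.09402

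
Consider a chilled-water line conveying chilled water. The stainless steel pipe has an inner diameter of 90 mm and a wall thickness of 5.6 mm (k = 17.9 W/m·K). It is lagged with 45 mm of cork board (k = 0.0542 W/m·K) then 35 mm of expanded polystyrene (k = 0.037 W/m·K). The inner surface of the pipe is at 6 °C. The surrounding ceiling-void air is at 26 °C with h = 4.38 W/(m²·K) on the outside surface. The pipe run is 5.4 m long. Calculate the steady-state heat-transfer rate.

Q ≈ 31 W

Treating each annulus and film as a series resistance:
R_stainless steel pipe wall = ln(50.6/45)/(2π×17.9×5.4) = 1.931×10^-4 K/W
R_cork board = ln(95.6/50.6)/(2π×0.0542×5.4) = 0.346 K/W
R_expanded polystyrene = ln(130.6/95.6)/(2π×0.037×5.4) = 0.2485 K/W
R_outer film = 1/(h_o·2πr_oL) = 1/(4.38×2π×0.1306×5.4) = 0.05152 K/W
R_total = 0.6462 K/W
Q = ΔT/R_total = 20/0.6462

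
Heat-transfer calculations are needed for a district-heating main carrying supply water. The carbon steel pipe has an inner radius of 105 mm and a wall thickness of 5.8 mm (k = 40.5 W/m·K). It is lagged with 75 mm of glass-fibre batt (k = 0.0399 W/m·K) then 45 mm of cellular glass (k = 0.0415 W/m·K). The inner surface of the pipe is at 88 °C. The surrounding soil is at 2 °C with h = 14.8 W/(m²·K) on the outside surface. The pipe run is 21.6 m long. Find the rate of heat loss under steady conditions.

Q ≈ 632 W

Radial resistances (cylindrical: R_cond = ln(r_o/r_i)/(2πkL), R_conv = 1/(h·2πrL)):
R_carbon steel pipe wall = ln(110.8/105)/(2π×40.5×21.6) = 9.782×10^-6 K/W
R_glass-fibre batt = ln(185.8/110.8)/(2π×0.0399×21.6) = 0.09546 K/W
R_cellular glass = ln(230.8/185.8)/(2π×0.0415×21.6) = 0.03851 K/W
R_outer film = 1/(h_o·2πr_oL) = 1/(14.8×2π×0.2308×21.6) = 0.002157 K/W
R_total = 0.1361 K/W
Q = ΔT/R_total = 86/0.1361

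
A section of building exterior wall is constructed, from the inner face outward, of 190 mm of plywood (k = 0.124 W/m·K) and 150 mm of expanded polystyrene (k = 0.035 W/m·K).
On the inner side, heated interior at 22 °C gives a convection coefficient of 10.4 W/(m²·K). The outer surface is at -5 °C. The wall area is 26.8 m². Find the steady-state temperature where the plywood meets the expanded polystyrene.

Treating each layer as a thermal resistance in series:
R_inner film = 1/(h_i·A) = 1/(10.4×26.8) = 0.003588 K/W
R_plywood = L/(kA) = 0.19/(0.124×26.8) = 0.05717 K/W
R_expanded polystyrene = L/(kA) = 0.15/(0.035×26.8) = 0.1599 K/W
R_total = 0.2207 K/W;  Q = ΔT/R_total = 27/0.2207 = 122.4 W
T_interface = T_inner − Q·ΣR(inner→interface) = 22 − 122×0.06076

T ≈ 14.6 °C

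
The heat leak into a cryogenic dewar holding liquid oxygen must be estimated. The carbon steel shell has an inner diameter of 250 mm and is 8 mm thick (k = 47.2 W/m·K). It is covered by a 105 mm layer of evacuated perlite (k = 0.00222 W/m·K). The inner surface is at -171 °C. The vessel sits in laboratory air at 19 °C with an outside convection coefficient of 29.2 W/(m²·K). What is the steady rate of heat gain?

Spherical conduction: R = (1/r_in − 1/r_out)/(4πk) per layer; series-sum.
R_carbon steel shell = (1/0.125 − 1/0.133)/(4π×47.2) = 8.113×10^-4 K/W
R_evacuated perlite = (1/0.133 − 1/0.238)/(4π×0.00222) = 118.9 K/W
R_outer film = 1/(h·4πr_o²) = 1/(29.2×4π×0.238²) = 0.04811 K/W
R_total = 119 K/W
Q = ΔT/R_total = 190/119

Q ≈ 1.6 W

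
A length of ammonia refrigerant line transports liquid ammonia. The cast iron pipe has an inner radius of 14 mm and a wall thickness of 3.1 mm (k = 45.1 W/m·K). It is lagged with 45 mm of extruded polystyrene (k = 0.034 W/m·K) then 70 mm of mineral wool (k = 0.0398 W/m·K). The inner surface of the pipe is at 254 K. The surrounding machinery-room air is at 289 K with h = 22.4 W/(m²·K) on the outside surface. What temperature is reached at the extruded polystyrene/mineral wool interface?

Per-layer cylindrical resistances, series-summed:
R_cast iron pipe wall = ln(17.1/14)/(2π×45.1×1) = 7.059×10^-4 K/W
R_extruded polystyrene = ln(62.1/17.1)/(2π×0.034×1) = 6.037 K/W
R_mineral wool = ln(132.1/62.1)/(2π×0.0398×1) = 3.018 K/W
R_outer film = 1/(h_o·2πr_oL) = 1/(22.4×2π×0.1321×1) = 0.05379 K/W
R_total = 9.11 K/W
Q = ΔT/R_total = 35/9.11
Q = 3.84 W/m
T_interface = T_inner + Q·ΣR(inner→interface) = 254 + 3.84×6.038

T ≈ 277 K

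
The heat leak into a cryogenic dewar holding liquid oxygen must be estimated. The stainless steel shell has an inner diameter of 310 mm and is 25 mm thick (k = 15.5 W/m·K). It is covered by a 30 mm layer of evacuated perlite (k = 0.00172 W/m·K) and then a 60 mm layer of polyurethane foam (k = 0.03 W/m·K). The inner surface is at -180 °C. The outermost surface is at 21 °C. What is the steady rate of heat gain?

Radial (spherical) resistances in series:
R_stainless steel shell = (1/0.155 − 1/0.18)/(4π×15.5) = 0.0046 K/W
R_evacuated perlite = (1/0.18 − 1/0.21)/(4π×0.00172) = 36.72 K/W
R_polyurethane foam = (1/0.21 − 1/0.27)/(4π×0.03) = 2.807 K/W
R_total = 39.53 K/W
Q = ΔT/R_total = 201/39.53

Q ≈ 5.08 W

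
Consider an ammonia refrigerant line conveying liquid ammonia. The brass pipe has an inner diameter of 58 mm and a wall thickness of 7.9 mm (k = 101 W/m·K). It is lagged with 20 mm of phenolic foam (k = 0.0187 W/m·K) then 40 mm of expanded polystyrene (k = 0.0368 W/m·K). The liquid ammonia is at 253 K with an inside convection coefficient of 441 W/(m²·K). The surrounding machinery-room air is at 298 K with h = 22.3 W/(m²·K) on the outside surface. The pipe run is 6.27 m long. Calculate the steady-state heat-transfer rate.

Q ≈ 46.4 W

Radial resistances (cylindrical: R_cond = ln(r_o/r_i)/(2πkL), R_conv = 1/(h·2πrL)):
R_inner film = 1/(h_i·2πr₁L) = 1/(441×2π×0.029×6.27) = 0.001985 K/W
R_brass pipe wall = ln(36.9/29)/(2π×101×6.27) = 6.055×10^-5 K/W
R_phenolic foam = ln(56.9/36.9)/(2π×0.0187×6.27) = 0.5879 K/W
R_expanded polystyrene = ln(96.9/56.9)/(2π×0.0368×6.27) = 0.3672 K/W
R_outer film = 1/(h_o·2πr_oL) = 1/(22.3×2π×0.0969×6.27) = 0.01175 K/W
R_total = 0.9689 K/W
Q = ΔT/R_total = 45/0.9689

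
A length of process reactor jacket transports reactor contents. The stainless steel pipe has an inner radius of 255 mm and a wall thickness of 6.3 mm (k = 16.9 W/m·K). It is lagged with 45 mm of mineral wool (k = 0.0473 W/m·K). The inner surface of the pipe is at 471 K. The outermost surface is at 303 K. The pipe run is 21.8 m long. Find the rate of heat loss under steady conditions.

Q ≈ 6850 W

For a radial system each layer contributes R = ln(r_out/r_in)/(2πkL); films add R = 1/(hA).
R_stainless steel pipe wall = ln(261.3/255)/(2π×16.9×21.8) = 1.054×10^-5 K/W
R_mineral wool = ln(306.3/261.3)/(2π×0.0473×21.8) = 0.02453 K/W
R_total = 0.02454 K/W
Q = ΔT/R_total = 168/0.02454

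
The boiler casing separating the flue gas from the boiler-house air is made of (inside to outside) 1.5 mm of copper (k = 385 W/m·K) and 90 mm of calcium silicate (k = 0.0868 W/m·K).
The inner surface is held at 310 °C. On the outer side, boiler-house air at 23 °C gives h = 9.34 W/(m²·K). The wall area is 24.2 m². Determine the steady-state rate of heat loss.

Q ≈ 6070 W

Thermal resistances in series:
R_copper = L/(kA) = 0.0015/(385×24.2) = 1.61×10^-7 K/W
R_calcium silicate = L/(kA) = 0.09/(0.0868×24.2) = 0.04285 K/W
R_outer film = 1/(h_o·A) = 1/(9.34×24.2) = 0.004424 K/W
R_total = 0.04727 K/W
Q = ΔT / R_total = 287 / 0.04727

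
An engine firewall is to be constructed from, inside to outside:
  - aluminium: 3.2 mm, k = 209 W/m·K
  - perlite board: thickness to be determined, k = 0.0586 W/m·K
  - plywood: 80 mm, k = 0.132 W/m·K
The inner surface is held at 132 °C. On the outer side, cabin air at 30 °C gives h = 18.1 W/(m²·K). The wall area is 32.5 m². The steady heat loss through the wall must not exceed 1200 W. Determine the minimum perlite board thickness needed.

L ≈ 123 mm

Treating each layer as a thermal resistance in series:
R_aluminium = L/(kA) = 0.0032/(209×32.5) = 4.711×10^-7 K/W
R_plywood = L/(kA) = 0.08/(0.132×32.5) = 0.01865 K/W
R_outer film = 1/(h_o·A) = 1/(18.1×32.5) = 0.0017 K/W
Sum of the known resistances R_other = 0.02035 K/W
Required total resistance R_tot = ΔT/Q_allow = 102/1200 = 0.085 K/W
R_perlite board = R_tot − R_other = 0.06465 K/W
L = R·k·A = 0.06465×0.0586×32.5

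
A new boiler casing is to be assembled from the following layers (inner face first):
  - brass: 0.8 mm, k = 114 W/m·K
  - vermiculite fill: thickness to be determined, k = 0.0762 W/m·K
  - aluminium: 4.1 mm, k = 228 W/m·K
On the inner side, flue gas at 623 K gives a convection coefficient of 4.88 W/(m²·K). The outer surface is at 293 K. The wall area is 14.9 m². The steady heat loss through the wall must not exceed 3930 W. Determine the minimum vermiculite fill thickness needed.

Series thermal resistances:
R_inner film = 1/(h_i·A) = 1/(4.88×14.9) = 0.01375 K/W
R_brass = L/(kA) = 0.0008/(114×14.9) = 4.71×10^-7 K/W
R_aluminium = L/(kA) = 0.0041/(228×14.9) = 1.207×10^-6 K/W
Sum of the known resistances R_other = 0.01375 K/W
Required total resistance R_tot = ΔT/Q_allow = 330/3930 = 0.08397 K/W
R_vermiculite fill = R_tot − R_other = 0.07021 K/W
L = R·k·A = 0.07021×0.0762×14.9

L ≈ 79.7 mm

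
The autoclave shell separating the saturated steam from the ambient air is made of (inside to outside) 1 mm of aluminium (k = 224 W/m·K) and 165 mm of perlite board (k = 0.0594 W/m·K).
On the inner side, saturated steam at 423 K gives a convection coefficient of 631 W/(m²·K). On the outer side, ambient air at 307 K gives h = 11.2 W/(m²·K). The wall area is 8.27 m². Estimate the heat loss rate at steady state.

Using the resistance-network approach (series):
R_inner film = 1/(h_i·A) = 1/(631×8.27) = 1.916×10^-4 K/W
R_aluminium = L/(kA) = 0.001/(224×8.27) = 5.398×10^-7 K/W
R_perlite board = L/(kA) = 0.165/(0.0594×8.27) = 0.3359 K/W
R_outer film = 1/(h_o·A) = 1/(11.2×8.27) = 0.0108 K/W
R_total = 0.3469 K/W
Q = ΔT / R_total = 116 / 0.3469

Q ≈ 334 W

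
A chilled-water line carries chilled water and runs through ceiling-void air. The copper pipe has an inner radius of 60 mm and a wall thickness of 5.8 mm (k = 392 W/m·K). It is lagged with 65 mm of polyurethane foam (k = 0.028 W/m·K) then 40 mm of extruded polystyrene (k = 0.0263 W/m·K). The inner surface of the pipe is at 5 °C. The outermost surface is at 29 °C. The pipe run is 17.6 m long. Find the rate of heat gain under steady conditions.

Q ≈ 76.5 W

For a radial system each layer contributes R = ln(r_out/r_in)/(2πkL); films add R = 1/(hA).
R_copper pipe wall = ln(65.8/60)/(2π×392×17.6) = 2.129×10^-6 K/W
R_polyurethane foam = ln(130.8/65.8)/(2π×0.028×17.6) = 0.2219 K/W
R_extruded polystyrene = ln(170.8/130.8)/(2π×0.0263×17.6) = 0.09174 K/W
R_total = 0.3136 K/W
Q = ΔT/R_total = 24/0.3136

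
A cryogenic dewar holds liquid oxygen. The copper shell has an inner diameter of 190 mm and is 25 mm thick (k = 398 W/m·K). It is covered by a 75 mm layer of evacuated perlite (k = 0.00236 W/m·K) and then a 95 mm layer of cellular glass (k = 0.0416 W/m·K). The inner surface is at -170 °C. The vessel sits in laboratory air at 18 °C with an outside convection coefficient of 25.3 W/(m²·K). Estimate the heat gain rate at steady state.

Spherical conduction: R = (1/r_in − 1/r_out)/(4πk) per layer; series-sum.
R_copper shell = (1/0.095 − 1/0.12)/(4π×398) = 4.385×10^-4 K/W
R_evacuated perlite = (1/0.12 − 1/0.195)/(4π×0.00236) = 108.1 K/W
R_cellular glass = (1/0.195 − 1/0.29)/(4π×0.0416) = 3.214 K/W
R_outer film = 1/(h·4πr_o²) = 1/(25.3×4π×0.29²) = 0.0374 K/W
R_total = 111.3 K/W
Q = ΔT/R_total = 188/111.3

Q ≈ 1.69 W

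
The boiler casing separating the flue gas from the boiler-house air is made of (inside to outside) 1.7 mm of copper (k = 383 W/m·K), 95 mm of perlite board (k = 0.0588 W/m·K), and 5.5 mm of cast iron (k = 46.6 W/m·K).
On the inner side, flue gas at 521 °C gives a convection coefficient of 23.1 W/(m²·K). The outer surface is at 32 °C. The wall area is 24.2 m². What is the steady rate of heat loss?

Thermal resistances in series:
R_inner film = 1/(h_i·A) = 1/(23.1×24.2) = 0.001789 K/W
R_copper = L/(kA) = 0.0017/(383×24.2) = 1.834×10^-7 K/W
R_perlite board = L/(kA) = 0.095/(0.0588×24.2) = 0.06676 K/W
R_cast iron = L/(kA) = 0.0055/(46.6×24.2) = 4.877×10^-6 K/W
R_total = 0.06856 K/W
Q = ΔT / R_total = 489 / 0.06856

Q ≈ 7130 W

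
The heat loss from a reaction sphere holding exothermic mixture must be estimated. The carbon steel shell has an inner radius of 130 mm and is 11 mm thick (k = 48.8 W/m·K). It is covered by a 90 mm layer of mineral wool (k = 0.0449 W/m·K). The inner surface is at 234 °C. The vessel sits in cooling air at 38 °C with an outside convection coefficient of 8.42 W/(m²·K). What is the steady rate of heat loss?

Q ≈ 38.6 W

Radial (spherical) resistances in series:
R_carbon steel shell = (1/0.13 − 1/0.141)/(4π×48.8) = 9.786×10^-4 K/W
R_mineral wool = (1/0.141 − 1/0.231)/(4π×0.0449) = 4.897 K/W
R_outer film = 1/(h·4πr_o²) = 1/(8.42×4π×0.231²) = 0.1771 K/W
R_total = 5.075 K/W
Q = ΔT/R_total = 196/5.075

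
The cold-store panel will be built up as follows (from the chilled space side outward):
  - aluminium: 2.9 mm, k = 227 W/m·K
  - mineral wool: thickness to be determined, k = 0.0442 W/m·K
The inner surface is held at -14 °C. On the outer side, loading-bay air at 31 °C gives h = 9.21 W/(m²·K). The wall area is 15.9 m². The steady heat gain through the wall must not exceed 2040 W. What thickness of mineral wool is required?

L ≈ 10.7 mm

Series thermal resistances:
R_aluminium = L/(kA) = 0.0029/(227×15.9) = 8.035×10^-7 K/W
R_outer film = 1/(h_o·A) = 1/(9.21×15.9) = 0.006829 K/W
Sum of the known resistances R_other = 0.00683 K/W
Required total resistance R_tot = ΔT/Q_allow = 45/2040 = 0.02206 K/W
R_mineral wool = R_tot − R_other = 0.01523 K/W
L = R·k·A = 0.01523×0.0442×15.9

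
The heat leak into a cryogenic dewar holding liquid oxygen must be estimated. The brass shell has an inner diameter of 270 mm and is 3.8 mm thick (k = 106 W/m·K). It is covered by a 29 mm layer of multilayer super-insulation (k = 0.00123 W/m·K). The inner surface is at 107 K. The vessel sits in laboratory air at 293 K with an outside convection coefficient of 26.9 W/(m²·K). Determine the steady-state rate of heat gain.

Q ≈ 2.31 W

Spherical conduction: R = (1/r_in − 1/r_out)/(4πk) per layer; series-sum.
R_brass shell = (1/0.135 − 1/0.1388)/(4π×106) = 1.522×10^-4 K/W
R_multilayer super-insulation = (1/0.1388 − 1/0.1678)/(4π×0.00123) = 80.56 K/W
R_outer film = 1/(h·4πr_o²) = 1/(26.9×4π×0.1678²) = 0.1051 K/W
R_total = 80.66 K/W
Q = ΔT/R_total = 186/80.66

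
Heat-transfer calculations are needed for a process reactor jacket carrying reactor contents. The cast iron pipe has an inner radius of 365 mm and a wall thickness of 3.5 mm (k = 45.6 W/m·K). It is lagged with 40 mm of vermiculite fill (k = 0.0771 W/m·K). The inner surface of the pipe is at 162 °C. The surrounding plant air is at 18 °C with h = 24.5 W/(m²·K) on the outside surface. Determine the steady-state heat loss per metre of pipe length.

Radial resistances (cylindrical: R_cond = ln(r_o/r_i)/(2πkL), R_conv = 1/(h·2πrL)):
R_cast iron pipe wall = ln(368.5/365)/(2π×45.6×1) = 3.331×10^-5 K/W
R_vermiculite fill = ln(408.5/368.5)/(2π×0.0771×1) = 0.2127 K/W
R_outer film = 1/(h_o·2πr_oL) = 1/(24.5×2π×0.4085×1) = 0.0159 K/W
R_total = 0.2287 K/W
Q = ΔT/R_total = 144/0.2287

q′ ≈ 630 W/m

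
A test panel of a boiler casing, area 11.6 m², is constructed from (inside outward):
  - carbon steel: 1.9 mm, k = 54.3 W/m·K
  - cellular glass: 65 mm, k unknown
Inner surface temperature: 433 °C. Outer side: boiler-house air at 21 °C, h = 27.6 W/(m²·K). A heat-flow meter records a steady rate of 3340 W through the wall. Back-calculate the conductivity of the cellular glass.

k ≈ 0.0466 W/(m·K)

Treating each layer as a thermal resistance in series:
R_carbon steel = L/(kA) = 0.0019/(54.3×11.6) = 3.016×10^-6 K/W
R_outer film = 1/(h_o·A) = 1/(27.6×11.6) = 0.003123 K/W
Sum of known resistances R_other = 0.003126 K/W
Total R = ΔT/Q = 412/3340 = 0.1234 K/W
R_cellular glass = R_total − R_other = 0.1202 K/W
k = L/(R·A) = 0.065/(0.1202×11.6)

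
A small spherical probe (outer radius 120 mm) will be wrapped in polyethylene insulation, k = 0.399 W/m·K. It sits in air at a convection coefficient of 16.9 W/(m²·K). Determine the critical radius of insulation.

For a sphere r_cr = 2k/h = 2×0.399/16.9
r_cr = 47.2 mm; since the bare radius (120 mm) is above r_cr, any added insulation will reduce heat loss.

r_cr ≈ 47.2 mm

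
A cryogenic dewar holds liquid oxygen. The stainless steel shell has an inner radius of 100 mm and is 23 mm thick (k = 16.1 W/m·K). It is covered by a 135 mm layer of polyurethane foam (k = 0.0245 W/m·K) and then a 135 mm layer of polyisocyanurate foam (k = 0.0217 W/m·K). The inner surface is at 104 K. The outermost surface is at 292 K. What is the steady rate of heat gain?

Q ≈ 10 W

Each spherical layer contributes R = (1/r_i − 1/r_o)/(4πk):
R_stainless steel shell = (1/0.1 − 1/0.123)/(4π×16.1) = 0.009242 K/W
R_polyurethane foam = (1/0.123 − 1/0.258)/(4π×0.0245) = 13.82 K/W
R_polyisocyanurate foam = (1/0.258 − 1/0.393)/(4π×0.0217) = 4.883 K/W
R_total = 18.71 K/W
Q = ΔT/R_total = 188/18.71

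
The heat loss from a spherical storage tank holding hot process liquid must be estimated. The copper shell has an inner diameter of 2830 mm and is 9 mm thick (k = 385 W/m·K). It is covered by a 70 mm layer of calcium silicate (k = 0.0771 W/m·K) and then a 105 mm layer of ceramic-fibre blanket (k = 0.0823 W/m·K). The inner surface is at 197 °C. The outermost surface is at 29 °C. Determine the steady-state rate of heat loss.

Q ≈ 2200 W

Spherical conduction: R = (1/r_in − 1/r_out)/(4πk) per layer; series-sum.
R_copper shell = (1/1.415 − 1/1.424)/(4π×385) = 9.232×10^-7 K/W
R_calcium silicate = (1/1.424 − 1/1.494)/(4π×0.0771) = 0.03396 K/W
R_ceramic-fibre blanket = (1/1.494 − 1/1.599)/(4π×0.0823) = 0.0425 K/W
R_total = 0.07646 K/W
Q = ΔT/R_total = 168/0.07646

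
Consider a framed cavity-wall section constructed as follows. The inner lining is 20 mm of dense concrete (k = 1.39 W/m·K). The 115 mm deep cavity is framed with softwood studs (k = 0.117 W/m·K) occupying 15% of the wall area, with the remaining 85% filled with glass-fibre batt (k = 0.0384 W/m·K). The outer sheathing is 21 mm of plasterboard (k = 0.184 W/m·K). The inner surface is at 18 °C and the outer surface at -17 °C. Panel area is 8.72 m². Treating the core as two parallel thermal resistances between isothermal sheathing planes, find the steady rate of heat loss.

Q ≈ 126 W

Sheathing layers in series; stud and cavity paths in parallel between them.
R_inner = 0.02/(1.39×8.72) = 0.00165 K/W
R_stud  = 0.115/(0.117×0.15×8.72) = 0.7515 K/W
R_cav   = 0.115/(0.0384×0.85×8.72) = 0.404 K/W
1/R_core = 1/R_stud + 1/R_cav → R_core = 0.2628 K/W
R_outer = 0.021/(0.184×8.72) = 0.01309 K/W
R_total = 0.2775 K/W
Q = ΔT/R_total = 35/0.2775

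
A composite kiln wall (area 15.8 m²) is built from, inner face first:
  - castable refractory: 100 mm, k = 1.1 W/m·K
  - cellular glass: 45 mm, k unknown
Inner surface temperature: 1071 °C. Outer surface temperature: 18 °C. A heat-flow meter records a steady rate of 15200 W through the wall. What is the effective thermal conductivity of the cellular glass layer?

Using the resistance-network approach (series):
R_castable refractory = L/(kA) = 0.1/(1.1×15.8) = 0.005754 K/W
Sum of known resistances R_other = 0.005754 K/W
Total R = ΔT/Q = 1053/15200 = 0.06928 K/W
R_cellular glass = R_total − R_other = 0.06352 K/W
k = L/(R·A) = 0.045/(0.06352×15.8)

k ≈ 0.0448 W/(m·K)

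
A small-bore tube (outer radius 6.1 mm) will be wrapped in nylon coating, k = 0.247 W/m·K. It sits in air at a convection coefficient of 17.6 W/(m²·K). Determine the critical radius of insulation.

For a cylinder r_cr = k/h = 0.247/17.6
r_cr = 14 mm; since the bare radius (6.1 mm) is below r_cr, adding a thin layer of insulation will *increase* heat loss.

r_cr ≈ 14 mm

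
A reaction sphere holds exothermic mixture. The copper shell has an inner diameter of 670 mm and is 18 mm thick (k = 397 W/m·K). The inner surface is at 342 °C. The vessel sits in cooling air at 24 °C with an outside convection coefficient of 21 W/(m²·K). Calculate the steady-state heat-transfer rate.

Q ≈ 10400 W

For a spherical shell R = (1/r₁ − 1/r₂)/(4πk); film R = 1/(h·4πr²). In series:
R_copper shell = (1/0.335 − 1/0.353)/(4π×397) = 3.051×10^-5 K/W
R_outer film = 1/(h·4πr_o²) = 1/(21×4π×0.353²) = 0.03041 K/W
R_total = 0.03044 K/W
Q = ΔT/R_total = 318/0.03044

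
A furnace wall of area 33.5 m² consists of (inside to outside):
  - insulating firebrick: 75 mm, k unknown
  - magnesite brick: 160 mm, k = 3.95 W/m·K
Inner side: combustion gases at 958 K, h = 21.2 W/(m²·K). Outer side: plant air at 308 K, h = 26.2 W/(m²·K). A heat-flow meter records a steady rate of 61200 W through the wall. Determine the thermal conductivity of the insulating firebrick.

k ≈ 0.326 W/(m·K)

Thermal resistances in series:
R_inner film = 1/(h_i·A) = 1/(21.2×33.5) = 0.001408 K/W
R_magnesite brick = L/(kA) = 0.16/(3.95×33.5) = 0.001209 K/W
R_outer film = 1/(h_o·A) = 1/(26.2×33.5) = 0.001139 K/W
Sum of known resistances R_other = 0.003757 K/W
Total R = ΔT/Q = 650/61200 = 0.01062 K/W
R_insulating firebrick = R_total − R_other = 0.006864 K/W
k = L/(R·A) = 0.075/(0.006864×33.5)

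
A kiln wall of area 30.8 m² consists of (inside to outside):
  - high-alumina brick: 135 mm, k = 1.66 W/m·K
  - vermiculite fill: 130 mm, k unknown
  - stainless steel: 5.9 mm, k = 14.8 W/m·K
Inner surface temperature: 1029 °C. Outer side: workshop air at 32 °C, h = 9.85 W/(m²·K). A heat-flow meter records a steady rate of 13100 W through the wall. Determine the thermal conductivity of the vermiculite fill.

k ≈ 0.0602 W/(m·K)

Thermal resistances in series:
R_high-alumina brick = L/(kA) = 0.135/(1.66×30.8) = 0.00264 K/W
R_stainless steel = L/(kA) = 0.0059/(14.8×30.8) = 1.294×10^-5 K/W
R_outer film = 1/(h_o·A) = 1/(9.85×30.8) = 0.003296 K/W
Sum of known resistances R_other = 0.00595 K/W
Total R = ΔT/Q = 997/13100 = 0.07611 K/W
R_vermiculite fill = R_total − R_other = 0.07016 K/W
k = L/(R·A) = 0.13/(0.07016×30.8)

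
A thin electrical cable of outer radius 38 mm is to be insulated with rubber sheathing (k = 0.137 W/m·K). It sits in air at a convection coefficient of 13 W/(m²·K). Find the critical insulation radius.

r_cr ≈ 10.5 mm

For a cylinder r_cr = k/h = 0.137/13
r_cr = 10.5 mm; since the bare radius (38 mm) is above r_cr, any added insulation will reduce heat loss.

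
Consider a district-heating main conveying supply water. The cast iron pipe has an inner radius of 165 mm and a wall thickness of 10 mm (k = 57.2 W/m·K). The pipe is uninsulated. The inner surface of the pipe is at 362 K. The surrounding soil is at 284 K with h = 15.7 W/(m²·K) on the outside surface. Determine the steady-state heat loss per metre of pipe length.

For a radial system each layer contributes R = ln(r_out/r_in)/(2πkL); films add R = 1/(hA).
R_cast iron pipe wall = ln(175/165)/(2π×57.2×1) = 1.637×10^-4 K/W
R_outer film = 1/(h_o·2πr_oL) = 1/(15.7×2π×0.175×1) = 0.05793 K/W
R_total = 0.05809 K/W
Q = ΔT/R_total = 78/0.05809

q′ ≈ 1340 W/m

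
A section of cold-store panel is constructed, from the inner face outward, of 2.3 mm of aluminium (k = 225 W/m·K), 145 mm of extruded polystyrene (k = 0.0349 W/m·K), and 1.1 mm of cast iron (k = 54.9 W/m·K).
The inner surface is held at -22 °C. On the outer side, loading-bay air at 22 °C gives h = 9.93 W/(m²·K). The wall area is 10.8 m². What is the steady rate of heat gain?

Using the resistance-network approach (series):
R_aluminium = L/(kA) = 0.0023/(225×10.8) = 9.465×10^-7 K/W
R_extruded polystyrene = L/(kA) = 0.145/(0.0349×10.8) = 0.3847 K/W
R_cast iron = L/(kA) = 0.0011/(54.9×10.8) = 1.855×10^-6 K/W
R_outer film = 1/(h_o·A) = 1/(9.93×10.8) = 0.009325 K/W
R_total = 0.394 K/W
Q = ΔT / R_total = 44 / 0.394

Q ≈ 112 W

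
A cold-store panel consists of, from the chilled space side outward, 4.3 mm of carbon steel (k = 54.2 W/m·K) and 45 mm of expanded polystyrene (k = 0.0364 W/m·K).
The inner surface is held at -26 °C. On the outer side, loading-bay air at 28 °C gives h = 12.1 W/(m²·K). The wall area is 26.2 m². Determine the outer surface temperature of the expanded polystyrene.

T ≈ 24.6 °C

Treating each layer as a thermal resistance in series:
R_carbon steel = L/(kA) = 0.0043/(54.2×26.2) = 3.028×10^-6 K/W
R_expanded polystyrene = L/(kA) = 0.045/(0.0364×26.2) = 0.04719 K/W
R_outer film = 1/(h_o·A) = 1/(12.1×26.2) = 0.003154 K/W
R_total = 0.05034 K/W;  Q = ΔT/R_total = 54/0.05034 = 1073 W
T_interface = T_inner + Q·ΣR(inner→interface) = -26 + 1070×0.04719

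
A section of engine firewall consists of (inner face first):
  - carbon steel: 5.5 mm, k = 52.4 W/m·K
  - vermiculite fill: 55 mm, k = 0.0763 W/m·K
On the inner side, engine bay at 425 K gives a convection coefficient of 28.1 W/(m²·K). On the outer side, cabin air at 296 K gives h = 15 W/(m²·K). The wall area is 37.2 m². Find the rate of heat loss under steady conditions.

Q ≈ 5830 W

Series thermal resistances:
R_inner film = 1/(h_i·A) = 1/(28.1×37.2) = 9.566×10^-4 K/W
R_carbon steel = L/(kA) = 0.0055/(52.4×37.2) = 2.822×10^-6 K/W
R_vermiculite fill = L/(kA) = 0.055/(0.0763×37.2) = 0.01938 K/W
R_outer film = 1/(h_o·A) = 1/(15×37.2) = 0.001792 K/W
R_total = 0.02213 K/W
Q = ΔT / R_total = 129 / 0.02213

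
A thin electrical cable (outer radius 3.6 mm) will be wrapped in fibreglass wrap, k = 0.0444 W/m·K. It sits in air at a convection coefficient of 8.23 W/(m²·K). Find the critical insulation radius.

For a cylinder r_cr = k/h = 0.0444/8.23
r_cr = 5.39 mm; since the bare radius (3.6 mm) is below r_cr, adding a thin layer of insulation will *increase* heat loss.

r_cr ≈ 5.39 mm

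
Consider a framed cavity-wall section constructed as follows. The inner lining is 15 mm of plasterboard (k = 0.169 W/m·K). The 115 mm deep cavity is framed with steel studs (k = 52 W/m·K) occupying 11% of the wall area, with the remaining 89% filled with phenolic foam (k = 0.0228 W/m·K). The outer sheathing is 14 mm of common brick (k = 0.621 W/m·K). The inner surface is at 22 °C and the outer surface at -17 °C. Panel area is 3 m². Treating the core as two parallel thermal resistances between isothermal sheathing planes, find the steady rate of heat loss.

Sheathing layers in series; stud and cavity paths in parallel between them.
R_inner = 0.015/(0.169×3) = 0.02959 K/W
R_stud  = 0.115/(52×0.11×3) = 0.006702 K/W
R_cav   = 0.115/(0.0228×0.89×3) = 1.889 K/W
1/R_core = 1/R_stud + 1/R_cav → R_core = 0.006678 K/W
R_outer = 0.014/(0.621×3) = 0.007515 K/W
R_total = 0.04378 K/W
Q = ΔT/R_total = 39/0.04378

Q ≈ 891 W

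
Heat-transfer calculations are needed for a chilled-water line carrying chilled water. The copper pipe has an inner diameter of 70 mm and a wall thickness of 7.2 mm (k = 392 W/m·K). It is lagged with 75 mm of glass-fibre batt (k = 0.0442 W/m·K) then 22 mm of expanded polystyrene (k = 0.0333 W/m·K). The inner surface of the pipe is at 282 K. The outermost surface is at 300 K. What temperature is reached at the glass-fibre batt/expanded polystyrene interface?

For a radial system each layer contributes R = ln(r_out/r_in)/(2πkL); films add R = 1/(hA).
R_copper pipe wall = ln(42.2/35)/(2π×392×1) = 7.595×10^-5 K/W
R_glass-fibre batt = ln(117.2/42.2)/(2π×0.0442×1) = 3.678 K/W
R_expanded polystyrene = ln(139.2/117.2)/(2π×0.0333×1) = 0.8222 K/W
R_total = 4.5 K/W
Q = ΔT/R_total = 18/4.5
Q = 4 W/m
T_interface = T_inner + Q·ΣR(inner→interface) = 282 + 4×3.678

T ≈ 297 K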